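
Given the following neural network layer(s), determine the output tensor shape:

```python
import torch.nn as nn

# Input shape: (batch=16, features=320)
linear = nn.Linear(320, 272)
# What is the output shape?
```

Input: (16, 320) -> Output: (16, 272)

Answer: (16, 272)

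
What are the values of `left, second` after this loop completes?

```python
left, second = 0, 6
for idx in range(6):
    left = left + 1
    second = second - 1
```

left goes 0→6, second goes 6→0
`left, second` takes the values: (0, 6) → (1, 6) → (1, 5) → (2, 5) → (2, 4) → (3, 4) → (3, 3) → (4, 3) → (4, 2) → (5, 2) → (5, 1) → (6, 1) → (6, 0)

Answer: 6, 0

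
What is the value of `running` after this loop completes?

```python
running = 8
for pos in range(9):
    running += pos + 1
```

Start at 8, add 1 to 9 = 53
`running` takes the values: 8 → 9 → 11 → 14 → 18 → 23 → 29 → 36 → 44 → 53

Answer: 53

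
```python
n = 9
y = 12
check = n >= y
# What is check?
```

Trace:
`n = 9` → n = 9
`y = 12` → y = 12
`check = n >= y` → check = False
So check = False

Answer: False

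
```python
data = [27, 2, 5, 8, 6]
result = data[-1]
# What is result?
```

Trace:
`data = [27, 2, 5, 8, 6]` → data = [27, 2, 5, 8, 6]
`result = data[-1]` → result = 6
So result = 6

Answer: 6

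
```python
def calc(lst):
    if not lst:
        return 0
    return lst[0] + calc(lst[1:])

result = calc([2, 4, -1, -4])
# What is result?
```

2 + 4 + (-1) + (-4) + 0 = 1

Answer: 1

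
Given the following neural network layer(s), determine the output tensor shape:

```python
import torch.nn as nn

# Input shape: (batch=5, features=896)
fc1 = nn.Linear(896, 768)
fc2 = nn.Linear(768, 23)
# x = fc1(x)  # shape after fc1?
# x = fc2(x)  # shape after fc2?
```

Input: (5, 896) -> after fc1: (5, 768) -> Output: (5, 23)

Answer: (5, 23)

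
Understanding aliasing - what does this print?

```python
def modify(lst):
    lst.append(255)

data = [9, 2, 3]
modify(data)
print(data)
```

Key concept: function modifies passed list.
Step by step:
`data = [9, 2, 3]` → data = [9, 2, 3]
`modify(data)` → data = [9, 2, 3, 255]
`print(data)` → prints [9, 2, 3, 255]

Answer: [9, 2, 3, 255]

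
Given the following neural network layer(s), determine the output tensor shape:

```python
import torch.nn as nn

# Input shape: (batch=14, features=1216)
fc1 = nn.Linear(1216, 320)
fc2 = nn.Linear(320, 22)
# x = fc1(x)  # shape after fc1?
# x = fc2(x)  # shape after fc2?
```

Input: (14, 1216) -> after fc1: (14, 320) -> Output: (14, 22)

Answer: (14, 22)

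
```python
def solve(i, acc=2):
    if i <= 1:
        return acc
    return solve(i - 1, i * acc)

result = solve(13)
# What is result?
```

Accumulator trace (n, acc): (13, 2) -> (12, 26) -> (11, 312) -> (10, 3432) -> (9, 34320) -> (8, 308880) -> (7, 2471040) -> (6, 17297280) -> (5, 103783680) -> (4, 518918400) -> (3, 2075673600) -> (2, 6227020800) -> (1, 12454041600) -> return 12454041600

Answer: 12454041600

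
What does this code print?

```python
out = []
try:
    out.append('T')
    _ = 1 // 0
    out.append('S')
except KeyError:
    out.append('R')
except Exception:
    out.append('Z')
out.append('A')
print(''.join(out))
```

Execution trace: 'T' (try body) → 'Z' (except Exception) → 'A' (after the try/except). Output: TZA

Answer: TZA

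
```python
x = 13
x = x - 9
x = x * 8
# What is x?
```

Trace:
`x = 13` → x = 13
`x = x - 9` → x = 4
`x = x * 8` → x = 32
So x = 32

Answer: 32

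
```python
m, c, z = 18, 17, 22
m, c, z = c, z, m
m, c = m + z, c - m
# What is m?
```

Trace:
`m, c, z = 18, 17, 22` → m = 18; c = 17; z = 22
`m, c, z = c, z, m` → m = 17; c = 22; z = 18
`m, c = m + z, c - m` → m = 35; c = 5
So m = 35

Answer: 35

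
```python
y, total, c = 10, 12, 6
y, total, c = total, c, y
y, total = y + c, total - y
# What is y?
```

Trace:
`y, total, c = 10, 12, 6` → y = 10; total = 12; c = 6
`y, total, c = total, c, y` → y = 12; total = 6; c = 10
`y, total = y + c, total - y` → y = 22; total = -6
So y = 22

Answer: 22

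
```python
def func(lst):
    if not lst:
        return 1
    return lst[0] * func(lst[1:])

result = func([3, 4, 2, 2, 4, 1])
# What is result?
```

Product over [3, 4, 2, 2, 4, 1] = 3 * 4 * 2 * 2 * 4 * 1 = 192

Answer: 192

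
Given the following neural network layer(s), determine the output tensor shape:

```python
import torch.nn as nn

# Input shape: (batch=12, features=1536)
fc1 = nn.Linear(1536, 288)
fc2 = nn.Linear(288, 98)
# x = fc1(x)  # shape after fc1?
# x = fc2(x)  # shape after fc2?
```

Input: (12, 1536) -> after fc1: (12, 288) -> Output: (12, 98)

Answer: (12, 98)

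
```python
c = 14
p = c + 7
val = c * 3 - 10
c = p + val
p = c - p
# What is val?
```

Trace:
`c = 14` → c = 14
`p = c + 7` → p = 21
`val = c * 3 - 10` → val = 32
`c = p + val` → c = 53
`p = c - p` → p = 32
So val = 32

Answer: 32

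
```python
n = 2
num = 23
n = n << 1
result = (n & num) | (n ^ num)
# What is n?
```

Trace:
`n = 2` → n = 2
`num = 23` → num = 23
`n = n << 1` → n = 4
`result = (n & num) | (n ^ num)` → result = 23
So n = 4

Answer: 4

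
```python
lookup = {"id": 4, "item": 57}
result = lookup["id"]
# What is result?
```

Trace:
`lookup = {"id": 4, "item": 57}` → lookup = {'id': 4, 'item': 57}
`result = lookup["id"]` → result = 4
So result = 4

Answer: 4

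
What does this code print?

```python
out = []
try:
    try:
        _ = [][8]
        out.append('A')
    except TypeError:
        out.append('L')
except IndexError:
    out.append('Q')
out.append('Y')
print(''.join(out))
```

Execution trace: 'Q' (outer except IndexError) → 'Y' (after the try/except). Output: QY

Answer: QY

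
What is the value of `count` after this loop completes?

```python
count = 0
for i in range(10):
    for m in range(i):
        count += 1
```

Triangle number: 0+1+2+...+9
`count` takes the values: 0 → 1 → 2 → 3 → 4 → 5 → 6 → 7 → 8 → 9 → 10 → 11 → 12 → 13 → 14 → 15 → 16 → 17 → 18 → 19 → 20 → 21 → 22 → 23 → 24 → 25 → 26 → 27 → 28 → 29 → … → 41 → 42 → 43 → 44 → 45

Answer: 45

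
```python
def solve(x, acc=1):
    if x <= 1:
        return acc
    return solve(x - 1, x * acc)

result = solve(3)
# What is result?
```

Accumulator trace (n, acc): (3, 1) -> (2, 3) -> (1, 6) -> return 6

Answer: 6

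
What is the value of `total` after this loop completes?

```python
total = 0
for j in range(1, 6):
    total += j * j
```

Sum of squares 1² to 5² = 55
`total` takes the values: 0 → 1 → 5 → 14 → 30 → 55

Answer: 55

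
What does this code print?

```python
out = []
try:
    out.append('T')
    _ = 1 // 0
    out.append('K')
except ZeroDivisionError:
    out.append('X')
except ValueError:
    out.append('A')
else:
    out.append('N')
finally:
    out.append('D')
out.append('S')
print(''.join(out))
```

Execution trace: 'T' (try body) → 'X' (except ZeroDivisionError) → 'D' (finally) → 'S' (after the try/except). Output: TXDS

Answer: TXDS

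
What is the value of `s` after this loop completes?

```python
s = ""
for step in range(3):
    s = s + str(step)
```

Concatenate digits 0 to 2
`s` takes the values: "" → "0" → "01" → "012"

Answer: "012"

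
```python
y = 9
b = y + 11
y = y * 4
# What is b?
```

Trace:
`y = 9` → y = 9
`b = y + 11` → b = 20
`y = y * 4` → y = 36
So b = 20

Answer: 20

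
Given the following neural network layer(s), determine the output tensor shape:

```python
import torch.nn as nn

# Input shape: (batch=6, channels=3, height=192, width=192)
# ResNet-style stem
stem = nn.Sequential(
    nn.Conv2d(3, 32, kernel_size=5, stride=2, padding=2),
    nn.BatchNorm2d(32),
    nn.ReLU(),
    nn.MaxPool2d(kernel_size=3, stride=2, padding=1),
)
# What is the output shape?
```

Input: (6, 3, 192, 192) -> after Conv2d 5x5 stride=2: (6, 32, 96, 96) -> Output: (6, 32, 48, 48)

Answer: (6, 32, 48, 48)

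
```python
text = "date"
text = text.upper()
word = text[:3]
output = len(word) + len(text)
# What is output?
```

Trace:
`text = "date"` → text = 'date'
`text = text.upper()` → text = 'DATE'
`word = text[:3]` → word = 'DAT'
`output = len(word) + len(text)` → output = 7
So output = 7

Answer: 7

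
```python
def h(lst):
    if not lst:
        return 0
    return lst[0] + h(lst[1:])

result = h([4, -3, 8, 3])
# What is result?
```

4 + (-3) + 8 + 3 + 0 = 12

Answer: 12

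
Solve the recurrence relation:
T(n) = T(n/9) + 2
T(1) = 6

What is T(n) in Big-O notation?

Each step divides n by 9 and adds 2. After log_9(n) steps we reach T(1)=6. So T(n) = 2·log_9(n) + 6 = O(log n).

Answer: O(log n)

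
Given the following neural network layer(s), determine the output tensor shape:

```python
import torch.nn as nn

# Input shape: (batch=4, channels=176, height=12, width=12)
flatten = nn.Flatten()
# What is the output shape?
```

Input: (4, 176, 12, 12) -> Output: (4, 25344)

Answer: (4, 25344)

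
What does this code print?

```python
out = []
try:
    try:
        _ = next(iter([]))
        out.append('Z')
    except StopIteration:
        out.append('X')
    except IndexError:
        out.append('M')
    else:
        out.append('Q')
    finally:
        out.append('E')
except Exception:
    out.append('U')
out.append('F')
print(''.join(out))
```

Execution trace: 'X' (inner except StopIteration) → 'E' (inner finally) → 'F' (after the try/except). Output: XEF

Answer: XEF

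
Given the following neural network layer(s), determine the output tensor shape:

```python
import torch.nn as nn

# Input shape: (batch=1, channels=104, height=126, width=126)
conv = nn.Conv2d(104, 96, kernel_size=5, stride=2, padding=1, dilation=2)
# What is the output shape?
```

Input: (1, 104, 126, 126) -> Output: (1, 96, 60, 60)

Answer: (1, 96, 60, 60)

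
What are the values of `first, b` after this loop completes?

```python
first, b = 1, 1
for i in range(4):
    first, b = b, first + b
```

Fibonacci: after 4 iterations
`first, b` takes the values: (1, 1) → (1, 2) → (2, 3) → (3, 5) → (5, 8)

Answer: 5, 8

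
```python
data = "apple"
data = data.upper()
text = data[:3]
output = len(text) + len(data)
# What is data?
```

Trace:
`data = "apple"` → data = 'apple'
`data = data.upper()` → data = 'APPLE'
`text = data[:3]` → text = 'APP'
`output = len(text) + len(data)` → output = 8
So data = 'APPLE'

Answer: 'APPLE'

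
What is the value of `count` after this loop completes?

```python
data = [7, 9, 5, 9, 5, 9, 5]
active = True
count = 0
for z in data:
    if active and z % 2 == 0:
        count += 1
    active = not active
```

Count even values at even positions
`count` takes the values: 0

Answer: 0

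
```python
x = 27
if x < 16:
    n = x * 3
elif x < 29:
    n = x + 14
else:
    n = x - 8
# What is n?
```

Trace:
`x = 27` → x = 27
`if x < 16: ...` → x < 16 is False, x < 29 is True → n = 41
So n = 41

Answer: 41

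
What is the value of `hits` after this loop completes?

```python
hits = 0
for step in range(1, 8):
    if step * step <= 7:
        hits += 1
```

Count numbers where step² ≤ 7
`hits` takes the values: 0 → 1 → 2

Answer: 2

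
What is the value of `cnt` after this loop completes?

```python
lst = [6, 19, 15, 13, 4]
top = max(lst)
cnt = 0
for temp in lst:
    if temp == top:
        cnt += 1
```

Count of max value 19 in [6, 19, 15, 13, 4]
`cnt` takes the values: 0 → 1

Answer: 1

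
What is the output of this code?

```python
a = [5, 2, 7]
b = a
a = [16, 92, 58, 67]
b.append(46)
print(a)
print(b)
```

Key concept: rebinding vs mutation: a is rebound to a new list, b still points at the original.
Step by step:
`a = [5, 2, 7]` → a = [5, 2, 7]
`b = a` → b = [5, 2, 7] (same object as a)
`a = [16, 92, 58, 67]` → a = [16, 92, 58, 67]
`b.append(46)` → b = [5, 2, 7, 46]
`print(a)` → prints [16, 92, 58, 67]
`print(b)` → prints [5, 2, 7, 46]

Answer:
[16, 92, 58, 67]
[5, 2, 7, 46]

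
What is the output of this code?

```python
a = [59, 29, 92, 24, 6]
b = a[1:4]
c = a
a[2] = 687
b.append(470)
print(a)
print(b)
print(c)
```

Key concept: slice vs alias.
Step by step:
`a = [59, 29, 92, 24, 6]` → a = [59, 29, 92, 24, 6]
`b = a[1:4]` → b = [29, 92, 24]
`c = a` → c = [59, 29, 92, 24, 6] (same object as a)
`a[2] = 687` → a = [59, 29, 687, 24, 6] (same object as c); c = [59, 29, 687, 24, 6] (same object as a)
`b.append(470)` → b = [29, 92, 24, 470]
`print(a)` → prints [59, 29, 687, 24, 6]
`print(b)` → prints [29, 92, 24, 470]
`print(c)` → prints [59, 29, 687, 24, 6]

Answer:
[59, 29, 687, 24, 6]
[29, 92, 24, 470]
[59, 29, 687, 24, 6]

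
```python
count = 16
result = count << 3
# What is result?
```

Trace:
`count = 16` → count = 16
`result = count << 3` → result = 128
So result = 128

Answer: 128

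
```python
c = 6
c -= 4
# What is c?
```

Trace:
`c = 6` → c = 6
`c -= 4` → c = 2
So c = 2

Answer: 2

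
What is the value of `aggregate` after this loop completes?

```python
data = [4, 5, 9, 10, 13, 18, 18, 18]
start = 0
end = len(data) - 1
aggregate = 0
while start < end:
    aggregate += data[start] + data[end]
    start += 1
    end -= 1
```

Sum of pairs from ends
`aggregate` takes the values: 0 → 22 → 45 → 72 → 95

Answer: 95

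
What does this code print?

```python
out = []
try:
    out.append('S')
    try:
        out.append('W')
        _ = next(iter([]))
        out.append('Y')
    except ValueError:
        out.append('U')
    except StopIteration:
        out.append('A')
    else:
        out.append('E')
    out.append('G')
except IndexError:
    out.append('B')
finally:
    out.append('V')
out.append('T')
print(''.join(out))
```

Execution trace: 'S' (try body) → 'W' (inner try body) → 'A' (inner except StopIteration) → 'G' (try body, no exception) → 'V' (finally) → 'T' (after the try/except). Output: SWAGVT

Answer: SWAGVT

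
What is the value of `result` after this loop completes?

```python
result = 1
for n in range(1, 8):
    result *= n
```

7! = 5040
`result` takes the values: 1 → 2 → 6 → 24 → 120 → 720 → 5040

Answer: 5040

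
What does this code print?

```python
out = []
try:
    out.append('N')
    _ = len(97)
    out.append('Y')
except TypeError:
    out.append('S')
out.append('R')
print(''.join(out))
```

Execution trace: 'N' (try body) → 'S' (except TypeError) → 'R' (after the try/except). Output: NSR

Answer: NSR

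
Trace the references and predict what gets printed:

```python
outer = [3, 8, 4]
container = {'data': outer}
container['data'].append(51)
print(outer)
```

Key concept: dict holds reference to list.
Step by step:
`outer = [3, 8, 4]` → outer = [3, 8, 4]
`container = {'data': outer}` → container = {'data': [3, 8, 4]}
`container['data'].append(51)` → outer = [3, 8, 4, 51]; container = {'data': [3, 8, 4, 51]}
`print(outer)` → prints [3, 8, 4, 51]

Answer: [3, 8, 4, 51]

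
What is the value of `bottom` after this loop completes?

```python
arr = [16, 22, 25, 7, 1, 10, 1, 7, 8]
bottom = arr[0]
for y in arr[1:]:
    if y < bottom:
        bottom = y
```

Minimum of [16, 22, 25, 7, 1, 10, 1, 7, 8]
`bottom` takes the values: 16 → 7 → 1

Answer: 1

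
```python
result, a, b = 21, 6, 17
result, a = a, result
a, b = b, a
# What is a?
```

Trace:
`result, a, b = 21, 6, 17` → result = 21; a = 6; b = 17
`result, a = a, result` → result = 6; a = 21
`a, b = b, a` → a = 17; b = 21
So a = 17

Answer: 17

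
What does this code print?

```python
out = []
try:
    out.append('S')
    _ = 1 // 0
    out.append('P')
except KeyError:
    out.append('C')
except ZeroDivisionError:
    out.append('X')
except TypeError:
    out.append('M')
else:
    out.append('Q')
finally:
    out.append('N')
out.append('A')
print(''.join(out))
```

Execution trace: 'S' (try body) → 'X' (except ZeroDivisionError) → 'N' (finally) → 'A' (after the try/except). Output: SXNA

Answer: SXNA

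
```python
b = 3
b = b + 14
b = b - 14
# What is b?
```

Trace:
`b = 3` → b = 3
`b = b + 14` → b = 17
`b = b - 14` → b = 3
So b = 3

Answer: 3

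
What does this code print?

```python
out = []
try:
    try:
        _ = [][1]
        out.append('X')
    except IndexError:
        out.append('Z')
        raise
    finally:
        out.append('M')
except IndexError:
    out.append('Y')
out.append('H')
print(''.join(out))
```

Execution trace: 'Z' (inner except IndexError) → 'M' (inner finally) → 'Y' (outer except IndexError) → 'H' (after the try/except). Output: ZMYH

Answer: ZMYH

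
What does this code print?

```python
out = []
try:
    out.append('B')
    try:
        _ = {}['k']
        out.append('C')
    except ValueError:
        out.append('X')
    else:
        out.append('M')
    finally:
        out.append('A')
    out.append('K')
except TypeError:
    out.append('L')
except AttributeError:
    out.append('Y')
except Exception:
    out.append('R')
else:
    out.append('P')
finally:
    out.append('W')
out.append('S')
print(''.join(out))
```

Execution trace: 'B' (try body) → 'A' (inner finally) → 'R' (except Exception) → 'W' (finally) → 'S' (after the try/except). Output: BARWS

Answer: BARWS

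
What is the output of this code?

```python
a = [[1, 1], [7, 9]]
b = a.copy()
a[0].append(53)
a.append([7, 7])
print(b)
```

Key concept: shallow copy with nested lists.
Step by step:
`a = [[1, 1], [7, 9]]` → a = [[1, 1], [7, 9]]
`b = a.copy()` → b = [[1, 1], [7, 9]]
`a[0].append(53)` → a = [[1, 1, 53], [7, 9]]; b = [[1, 1, 53], [7, 9]]
`a.append([7, 7])` → a = [[1, 1, 53], [7, 9], [7, 7]]
`print(b)` → prints [[1, 1, 53], [7, 9]]

Answer: [[1, 1, 53], [7, 9]]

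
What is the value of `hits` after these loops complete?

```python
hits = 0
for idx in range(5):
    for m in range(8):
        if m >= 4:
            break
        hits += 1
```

Inner breaks at 4, outer runs 5 times
`hits` takes the values: 0 → 1 → 2 → 3 → 4 → 5 → 6 → 7 → 8 → 9 → 10 → 11 → 12 → 13 → 14 → 15 → 16 → 17 → 18 → 19 → 20

Answer: 20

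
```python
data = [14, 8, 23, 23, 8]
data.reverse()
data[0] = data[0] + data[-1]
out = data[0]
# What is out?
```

Trace:
`data = [14, 8, 23, 23, 8]` → data = [14, 8, 23, 23, 8]
`data.reverse()` → data = [8, 23, 23, 8, 14]
`data[0] = data[0] + data[-1]` → data = [22, 23, 23, 8, 14]
`out = data[0]` → out = 22
So out = 22

Answer: 22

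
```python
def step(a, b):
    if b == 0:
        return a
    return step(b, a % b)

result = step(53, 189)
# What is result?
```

step(53, 189) -> step(189, 53) -> step(53, 30) -> step(30, 23) -> step(23, 7) -> step(7, 2) -> step(2, 1) -> step(1, 0) -> 1

Answer: 1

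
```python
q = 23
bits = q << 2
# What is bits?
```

Trace:
`q = 23` → q = 23
`bits = q << 2` → bits = 92
So bits = 92

Answer: 92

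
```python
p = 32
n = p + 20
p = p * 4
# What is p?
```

Trace:
`p = 32` → p = 32
`n = p + 20` → n = 52
`p = p * 4` → p = 128
So p = 128

Answer: 128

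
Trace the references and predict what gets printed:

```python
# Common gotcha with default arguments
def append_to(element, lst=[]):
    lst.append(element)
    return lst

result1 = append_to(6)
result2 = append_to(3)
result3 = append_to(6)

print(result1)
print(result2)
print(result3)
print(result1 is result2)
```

Key concept: mutable default argument gotcha.
Step by step:
`result1 = append_to(6)` → result1 = [6]
`result2 = append_to(3)` → result1 = [6, 3] (same object as result2); result2 = [6, 3] (same object as result1)
`result3 = append_to(6)` → result1 = [6, 3, 6] (same object as result2, result3); result2 = [6, 3, 6] (same object as result1, result3); result3 = [6, 3, 6] (same object as result1, result2)
`print(result1)` → prints [6, 3, 6]
`print(result2)` → prints [6, 3, 6]
`print(result3)` → prints [6, 3, 6]
`print(result1 is result2)` → prints True

Answer:
[6, 3, 6]
[6, 3, 6]
[6, 3, 6]
True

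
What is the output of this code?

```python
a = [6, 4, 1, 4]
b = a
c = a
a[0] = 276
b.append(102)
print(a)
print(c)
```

Key concept: multiple aliases.
Step by step:
`a = [6, 4, 1, 4]` → a = [6, 4, 1, 4]
`b = a` → b = [6, 4, 1, 4] (same object as a)
`c = a` → c = [6, 4, 1, 4] (same object as a, b)
`a[0] = 276` → a = [276, 4, 1, 4] (same object as b, c); b = [276, 4, 1, 4] (same object as a, c); c = [276, 4, 1, 4] (same object as a, b)
`b.append(102)` → a = [276, 4, 1, 4, 102] (same object as b, c); b = [276, 4, 1, 4, 102] (same object as a, c); c = [276, 4, 1, 4, 102] (same object as a, b)
`print(a)` → prints [276, 4, 1, 4, 102]
`print(c)` → prints [276, 4, 1, 4, 102]

Answer:
[276, 4, 1, 4, 102]
[276, 4, 1, 4, 102]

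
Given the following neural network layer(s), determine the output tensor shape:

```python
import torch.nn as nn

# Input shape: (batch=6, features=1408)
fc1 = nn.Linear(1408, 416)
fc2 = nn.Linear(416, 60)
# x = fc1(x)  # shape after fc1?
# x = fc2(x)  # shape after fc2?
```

Input: (6, 1408) -> after fc1: (6, 416) -> Output: (6, 60)

Answer: (6, 60)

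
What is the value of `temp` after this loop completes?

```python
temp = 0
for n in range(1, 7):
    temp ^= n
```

XOR of 1 to 6
`temp` takes the values: 0 → 1 → 3 → 0 → 4 → 1 → 7

Answer: 7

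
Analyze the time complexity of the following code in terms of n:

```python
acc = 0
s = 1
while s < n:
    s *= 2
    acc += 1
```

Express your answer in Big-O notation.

Each loop level contributes: log n. Multiplying the contributions gives O(log n).

Answer: O(log n)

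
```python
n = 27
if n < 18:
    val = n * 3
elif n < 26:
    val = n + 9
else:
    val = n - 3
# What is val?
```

Trace:
`n = 27` → n = 27
`if n < 18: ...` → n < 18 is False, n < 26 is False, take else branch → val = 24
So val = 24

Answer: 24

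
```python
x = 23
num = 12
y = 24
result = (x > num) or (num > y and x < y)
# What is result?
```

Trace:
`x = 23` → x = 23
`num = 12` → num = 12
`y = 24` → y = 24
`result = (x > num) or (num > y and x < y)` → result = True
So result = True

Answer: True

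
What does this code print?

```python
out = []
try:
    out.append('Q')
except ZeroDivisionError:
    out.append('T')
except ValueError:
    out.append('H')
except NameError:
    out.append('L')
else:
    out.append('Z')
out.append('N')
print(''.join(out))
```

Execution trace: 'Q' (try body, no exception) → 'Z' (else) → 'N' (after the try/except). Output: QZN

Answer: QZN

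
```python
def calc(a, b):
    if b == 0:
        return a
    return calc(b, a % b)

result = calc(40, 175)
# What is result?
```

calc(40, 175) -> calc(175, 40) -> calc(40, 15) -> calc(15, 10) -> calc(10, 5) -> calc(5, 0) -> 5

Answer: 5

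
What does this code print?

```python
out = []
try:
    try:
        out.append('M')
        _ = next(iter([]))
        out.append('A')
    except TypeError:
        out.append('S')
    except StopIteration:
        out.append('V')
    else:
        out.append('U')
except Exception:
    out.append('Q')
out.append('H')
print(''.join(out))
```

Execution trace: 'M' (inner try body) → 'V' (inner except StopIteration) → 'H' (after the try/except). Output: MVH

Answer: MVH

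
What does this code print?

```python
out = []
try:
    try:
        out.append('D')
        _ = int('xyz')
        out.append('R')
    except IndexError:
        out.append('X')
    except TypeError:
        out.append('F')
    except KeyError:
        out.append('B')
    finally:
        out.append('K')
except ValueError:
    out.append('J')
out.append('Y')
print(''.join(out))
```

Execution trace: 'D' (try body) → 'K' (finally) → 'J' (outer except ValueError) → 'Y' (after the try/except). Output: DKJY

Answer: DKJY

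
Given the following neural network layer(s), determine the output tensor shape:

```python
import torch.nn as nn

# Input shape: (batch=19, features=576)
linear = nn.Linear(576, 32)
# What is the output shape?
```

Input: (19, 576) -> Output: (19, 32)

Answer: (19, 32)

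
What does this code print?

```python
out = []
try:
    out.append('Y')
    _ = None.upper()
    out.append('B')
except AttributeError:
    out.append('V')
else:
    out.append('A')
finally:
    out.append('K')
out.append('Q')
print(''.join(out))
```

Execution trace: 'Y' (try body) → 'V' (except AttributeError) → 'K' (finally) → 'Q' (after the try/except). Output: YVKQ

Answer: YVKQ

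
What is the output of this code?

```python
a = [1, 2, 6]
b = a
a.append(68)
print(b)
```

Key concept: basic list aliasing.
Step by step:
`a = [1, 2, 6]` → a = [1, 2, 6]
`b = a` → b = [1, 2, 6] (same object as a)
`a.append(68)` → a = [1, 2, 6, 68] (same object as b); b = [1, 2, 6, 68] (same object as a)
`print(b)` → prints [1, 2, 6, 68]

Answer: [1, 2, 6, 68]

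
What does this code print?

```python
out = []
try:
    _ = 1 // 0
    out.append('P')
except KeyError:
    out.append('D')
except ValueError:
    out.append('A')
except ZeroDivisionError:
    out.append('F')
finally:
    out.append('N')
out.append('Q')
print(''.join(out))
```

Execution trace: 'F' (except ZeroDivisionError) → 'N' (finally) → 'Q' (after the try/except). Output: FNQ

Answer: FNQ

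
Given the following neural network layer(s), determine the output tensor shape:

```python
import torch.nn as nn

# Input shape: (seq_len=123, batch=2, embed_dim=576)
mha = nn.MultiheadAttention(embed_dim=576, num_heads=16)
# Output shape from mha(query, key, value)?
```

Input: (123, 2, 576) -> Output: (123, 2, 576)

Answer: (123, 2, 576)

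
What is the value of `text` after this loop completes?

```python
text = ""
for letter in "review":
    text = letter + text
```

Reverse 'review'
`text` takes the values: "" → "r" → "er" → "ver" → "iver" → "eiver" → "weiver"

Answer: "weiver"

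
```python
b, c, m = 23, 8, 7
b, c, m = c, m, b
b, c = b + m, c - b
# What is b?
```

Trace:
`b, c, m = 23, 8, 7` → b = 23; c = 8; m = 7
`b, c, m = c, m, b` → b = 8; c = 7; m = 23
`b, c = b + m, c - b` → b = 31; c = -1
So b = 31

Answer: 31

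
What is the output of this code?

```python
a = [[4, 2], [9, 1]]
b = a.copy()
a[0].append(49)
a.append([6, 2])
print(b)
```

Key concept: shallow copy with nested lists.
Step by step:
`a = [[4, 2], [9, 1]]` → a = [[4, 2], [9, 1]]
`b = a.copy()` → b = [[4, 2], [9, 1]]
`a[0].append(49)` → a = [[4, 2, 49], [9, 1]]; b = [[4, 2, 49], [9, 1]]
`a.append([6, 2])` → a = [[4, 2, 49], [9, 1], [6, 2]]
`print(b)` → prints [[4, 2, 49], [9, 1]]

Answer: [[4, 2, 49], [9, 1]]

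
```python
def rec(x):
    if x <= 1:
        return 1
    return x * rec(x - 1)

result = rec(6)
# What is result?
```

rec(6) = 6 * 5 * 4 * 3 * 2 * 1 = 720

Answer: 720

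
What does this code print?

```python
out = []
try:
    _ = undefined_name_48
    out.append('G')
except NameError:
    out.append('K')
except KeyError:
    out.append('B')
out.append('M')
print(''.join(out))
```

Execution trace: 'K' (except NameError) → 'M' (after the try/except). Output: KM

Answer: KM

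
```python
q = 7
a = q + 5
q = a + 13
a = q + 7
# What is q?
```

Trace:
`q = 7` → q = 7
`a = q + 5` → a = 12
`q = a + 13` → q = 25
`a = q + 7` → a = 32
So q = 25

Answer: 25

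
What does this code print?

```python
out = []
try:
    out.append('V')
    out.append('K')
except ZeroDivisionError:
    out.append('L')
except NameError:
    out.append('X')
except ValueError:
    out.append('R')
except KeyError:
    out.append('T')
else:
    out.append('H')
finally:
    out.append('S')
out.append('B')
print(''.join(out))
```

Execution trace: 'V' (try body) → 'K' (try body, no exception) → 'H' (else) → 'S' (finally) → 'B' (after the try/except). Output: VKHSB

Answer: VKHSB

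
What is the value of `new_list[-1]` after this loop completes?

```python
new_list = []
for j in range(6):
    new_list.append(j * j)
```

Last element of squares 0 to 5
`new_list` takes the values: [] → [0] → [0, 1] → [0, 1, 4] → [0, 1, 4, 9] → [0, 1, 4, 9, 16] → [0, 1, 4, 9, 16, 25]
So `new_list[-1]` = 25

Answer: 25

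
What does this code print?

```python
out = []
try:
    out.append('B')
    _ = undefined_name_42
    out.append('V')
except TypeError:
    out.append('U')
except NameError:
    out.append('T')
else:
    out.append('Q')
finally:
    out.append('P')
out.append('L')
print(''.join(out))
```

Execution trace: 'B' (try body) → 'T' (except NameError) → 'P' (finally) → 'L' (after the try/except). Output: BTPL

Answer: BTPL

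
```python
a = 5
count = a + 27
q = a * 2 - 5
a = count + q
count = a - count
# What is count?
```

Trace:
`a = 5` → a = 5
`count = a + 27` → count = 32
`q = a * 2 - 5` → q = 5
`a = count + q` → a = 37
`count = a - count` → count = 5
So count = 5

Answer: 5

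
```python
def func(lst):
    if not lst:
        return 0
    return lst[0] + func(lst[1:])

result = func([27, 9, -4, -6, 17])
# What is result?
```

27 + 9 + (-4) + (-6) + 17 + 0 = 43

Answer: 43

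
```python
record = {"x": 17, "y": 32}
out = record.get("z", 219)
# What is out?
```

Trace:
`record = {"x": 17, "y": 32}` → record = {'x': 17, 'y': 32}
`out = record.get("z", 219)` → out = 219
So out = 219

Answer: 219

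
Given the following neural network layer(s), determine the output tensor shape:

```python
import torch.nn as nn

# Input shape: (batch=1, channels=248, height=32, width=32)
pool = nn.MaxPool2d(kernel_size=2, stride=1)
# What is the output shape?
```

Input: (1, 248, 32, 32) -> Output: (1, 248, 31, 31)

Answer: (1, 248, 31, 31)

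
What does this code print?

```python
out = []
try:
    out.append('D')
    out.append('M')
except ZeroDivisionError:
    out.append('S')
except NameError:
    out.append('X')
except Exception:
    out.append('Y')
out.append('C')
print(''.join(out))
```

Execution trace: 'D' (try body) → 'M' (try body, no exception) → 'C' (after the try/except). Output: DMC

Answer: DMC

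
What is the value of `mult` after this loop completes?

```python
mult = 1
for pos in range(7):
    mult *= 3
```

3^7 = 2187
`mult` takes the values: 1 → 3 → 9 → 27 → 81 → 243 → 729 → 2187

Answer: 2187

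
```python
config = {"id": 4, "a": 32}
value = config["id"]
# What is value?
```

Trace:
`config = {"id": 4, "a": 32}` → config = {'id': 4, 'a': 32}
`value = config["id"]` → value = 4
So value = 4

Answer: 4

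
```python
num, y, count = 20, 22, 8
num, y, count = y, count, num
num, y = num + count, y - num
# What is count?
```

Trace:
`num, y, count = 20, 22, 8` → num = 20; y = 22; count = 8
`num, y, count = y, count, num` → num = 22; y = 8; count = 20
`num, y = num + count, y - num` → num = 42; y = -14
So count = 20

Answer: 20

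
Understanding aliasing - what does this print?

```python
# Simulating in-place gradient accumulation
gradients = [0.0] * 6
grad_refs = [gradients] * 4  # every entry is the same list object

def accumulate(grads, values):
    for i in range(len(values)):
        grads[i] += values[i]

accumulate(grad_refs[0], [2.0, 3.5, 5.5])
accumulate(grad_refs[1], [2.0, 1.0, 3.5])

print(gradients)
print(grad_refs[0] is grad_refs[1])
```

Key concept: gradient accumulation aliasing.
Step by step:
`gradients = [0.0] * 6` → gradients = [0.0, 0.0, 0.0, 0.0, 0.0, 0.0]
`grad_refs = [gradients] * 4` → grad_refs = [[0.0, 0.0, 0.0, 0.0, 0.0, 0.0], [0.0, 0.0, 0.0, 0.0, 0.0, 0.0], [0.0, 0.0, 0.0, 0.0, 0.0, 0.0], [0.0, 0.0, 0.0, 0.0, 0.0, 0.0]]
`accumulate(grad_refs[0], [2.0, 3.5, 5.5])` → gradients = [2.0, 3.5, 5.5, 0.0, 0.0, 0.0]; grad_refs = [[2.0, 3.5, 5.5, 0.0, 0.0, 0.0], [2.0, 3.5, 5.5, 0.0, 0.0, 0.0], [2.0, 3.5, 5.5, 0.0, 0.0, 0.0], [2.0, 3.5, 5.5, 0.0, 0.0, 0.0]]
`accumulate(grad_refs[1], [2.0, 1.0, 3.5])` → gradients = [4.0, 4.5, 9.0, 0.0, 0.0, 0.0]; grad_refs = [[4.0, 4.5, 9.0, 0.0, 0.0, 0.0], [4.0, 4.5, 9.0, 0.0, 0.0, 0.0], [4.0, 4.5, 9.0, 0.0, 0.0, 0.0], [4.0, 4.5, 9.0, 0.0, 0.0, 0.0]]
`print(gradients)` → prints [4.0, 4.5, 9.0, 0.0, 0.0, 0.0]
`print(grad_refs[0] is grad_refs[1])` → prints True

Answer:
[4.0, 4.5, 9.0, 0.0, 0.0, 0.0]
True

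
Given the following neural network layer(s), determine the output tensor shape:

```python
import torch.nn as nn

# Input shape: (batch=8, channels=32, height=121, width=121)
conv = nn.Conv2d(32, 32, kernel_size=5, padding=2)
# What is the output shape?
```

Input: (8, 32, 121, 121) -> Output: (8, 32, 121, 121)

Answer: (8, 32, 121, 121)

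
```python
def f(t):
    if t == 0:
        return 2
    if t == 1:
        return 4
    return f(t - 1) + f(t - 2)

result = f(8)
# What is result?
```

Build up from base cases: f(0)=2, f(1)=4, f(2)=6, f(3)=10, f(4)=16, f(5)=26, f(6)=42, ..., f(8)=110

Answer: 110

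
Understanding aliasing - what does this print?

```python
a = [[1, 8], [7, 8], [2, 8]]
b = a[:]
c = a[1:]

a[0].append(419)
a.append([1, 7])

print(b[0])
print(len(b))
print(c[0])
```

Key concept: slice with nested mutation.
Step by step:
`a = [[1, 8], [7, 8], [2, 8]]` → a = [[1, 8], [7, 8], [2, 8]]
`b = a[:]` → b = [[1, 8], [7, 8], [2, 8]]
`c = a[1:]` → c = [[7, 8], [2, 8]]
`a[0].append(419)` → a = [[1, 8, 419], [7, 8], [2, 8]]; b = [[1, 8, 419], [7, 8], [2, 8]]
`a.append([1, 7])` → a = [[1, 8, 419], [7, 8], [2, 8], [1, 7]]
`print(b[0])` → prints [1, 8, 419]
`print(len(b))` → prints 3
`print(c[0])` → prints [7, 8]

Answer:
[1, 8, 419]
3
[7, 8]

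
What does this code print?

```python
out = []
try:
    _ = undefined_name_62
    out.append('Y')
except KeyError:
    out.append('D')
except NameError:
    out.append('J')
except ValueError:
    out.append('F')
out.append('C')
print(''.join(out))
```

Execution trace: 'J' (except NameError) → 'C' (after the try/except). Output: JC

Answer: JC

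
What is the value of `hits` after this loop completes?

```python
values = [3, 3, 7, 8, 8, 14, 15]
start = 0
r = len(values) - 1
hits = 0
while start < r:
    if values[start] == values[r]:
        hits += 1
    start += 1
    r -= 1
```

Count matching pairs from ends
`hits` takes the values: 0

Answer: 0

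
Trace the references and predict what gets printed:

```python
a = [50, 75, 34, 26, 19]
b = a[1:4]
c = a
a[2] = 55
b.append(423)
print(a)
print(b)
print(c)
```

Key concept: slice vs alias.
Step by step:
`a = [50, 75, 34, 26, 19]` → a = [50, 75, 34, 26, 19]
`b = a[1:4]` → b = [75, 34, 26]
`c = a` → c = [50, 75, 34, 26, 19] (same object as a)
`a[2] = 55` → a = [50, 75, 55, 26, 19] (same object as c); c = [50, 75, 55, 26, 19] (same object as a)
`b.append(423)` → b = [75, 34, 26, 423]
`print(a)` → prints [50, 75, 55, 26, 19]
`print(b)` → prints [75, 34, 26, 423]
`print(c)` → prints [50, 75, 55, 26, 19]

Answer:
[50, 75, 55, 26, 19]
[75, 34, 26, 423]
[50, 75, 55, 26, 19]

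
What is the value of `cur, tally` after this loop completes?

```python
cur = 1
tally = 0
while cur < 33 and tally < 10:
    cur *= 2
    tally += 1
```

Double until >= 33 or 10 iterations
`cur, tally` takes the values: (1, 0) → (2, 0) → (2, 1) → (4, 1) → (4, 2) → (8, 2) → (8, 3) → (16, 3) → (16, 4) → (32, 4) → (32, 5) → (64, 5) → (64, 6)

Answer: 64, 6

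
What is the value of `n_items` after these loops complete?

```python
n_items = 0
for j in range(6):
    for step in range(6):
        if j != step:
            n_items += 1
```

6² - 6 (exclude diagonal)
`n_items` takes the values: 0 → 1 → 2 → 3 → 4 → 5 → 6 → 7 → 8 → 9 → 10 → 11 → 12 → 13 → 14 → 15 → 16 → 17 → 18 → 19 → 20 → 21 → 22 → 23 → 24 → 25 → 26 → 27 → 28 → 29 → 30

Answer: 30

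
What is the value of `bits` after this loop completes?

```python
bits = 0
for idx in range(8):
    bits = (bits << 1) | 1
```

Build 8 consecutive 1-bits: 0b11111111
`bits` takes the values: 0 → 1 → 3 → 7 → 15 → 31 → 63 → 127 → 255

Answer: 255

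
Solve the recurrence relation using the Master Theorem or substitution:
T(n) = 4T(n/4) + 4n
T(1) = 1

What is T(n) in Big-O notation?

By Master Theorem: a=4, b=4, f(n)=4n. Since log_4(4) = 1 and f(n) = Θ(n^1), Case 2 applies. T(n) = O(n log n).

Answer: O(n log n)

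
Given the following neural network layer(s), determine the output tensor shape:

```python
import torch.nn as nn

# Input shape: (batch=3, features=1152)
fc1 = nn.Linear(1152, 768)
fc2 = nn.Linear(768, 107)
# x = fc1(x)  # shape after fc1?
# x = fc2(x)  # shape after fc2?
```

Input: (3, 1152) -> after fc1: (3, 768) -> Output: (3, 107)

Answer: (3, 107)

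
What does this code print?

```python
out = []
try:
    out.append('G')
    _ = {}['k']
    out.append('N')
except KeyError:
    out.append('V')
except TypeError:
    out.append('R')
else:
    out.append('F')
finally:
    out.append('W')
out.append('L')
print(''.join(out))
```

Execution trace: 'G' (try body) → 'V' (except KeyError) → 'W' (finally) → 'L' (after the try/except). Output: GVWL

Answer: GVWL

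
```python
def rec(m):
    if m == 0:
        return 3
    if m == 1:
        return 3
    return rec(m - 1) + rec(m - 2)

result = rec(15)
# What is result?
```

Build up from base cases: rec(0)=3, rec(1)=3, rec(2)=6, rec(3)=9, rec(4)=15, rec(5)=24, rec(6)=39, ..., rec(15)=2961

Answer: 2961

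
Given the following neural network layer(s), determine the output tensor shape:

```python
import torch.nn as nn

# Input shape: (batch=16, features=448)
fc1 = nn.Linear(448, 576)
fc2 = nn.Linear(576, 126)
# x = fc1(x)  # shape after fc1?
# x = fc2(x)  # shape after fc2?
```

Input: (16, 448) -> after fc1: (16, 576) -> Output: (16, 126)

Answer: (16, 126)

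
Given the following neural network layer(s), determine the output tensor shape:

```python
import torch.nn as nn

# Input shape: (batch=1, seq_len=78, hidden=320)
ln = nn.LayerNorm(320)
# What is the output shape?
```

Input: (1, 78, 320) -> Output: (1, 78, 320)

Answer: (1, 78, 320)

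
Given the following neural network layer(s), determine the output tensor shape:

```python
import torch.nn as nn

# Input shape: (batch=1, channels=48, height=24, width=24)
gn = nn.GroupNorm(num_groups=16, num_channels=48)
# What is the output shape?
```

Input: (1, 48, 24, 24) -> Output: (1, 48, 24, 24)

Answer: (1, 48, 24, 24)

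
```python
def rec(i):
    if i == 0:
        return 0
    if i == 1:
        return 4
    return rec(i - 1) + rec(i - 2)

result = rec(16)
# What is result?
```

Build up from base cases: rec(0)=0, rec(1)=4, rec(2)=4, rec(3)=8, rec(4)=12, rec(5)=20, rec(6)=32, ..., rec(16)=3948

Answer: 3948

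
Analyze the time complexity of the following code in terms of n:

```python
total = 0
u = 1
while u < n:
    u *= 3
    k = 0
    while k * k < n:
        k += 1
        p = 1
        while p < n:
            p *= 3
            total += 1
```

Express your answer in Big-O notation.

Each loop level contributes: log n × √n × log n. Multiplying the contributions gives O(√n log² n).

Answer: O(√n log² n)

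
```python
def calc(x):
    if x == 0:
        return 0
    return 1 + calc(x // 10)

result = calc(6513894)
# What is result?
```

Count of digits of 6513894: 7

Answer: 7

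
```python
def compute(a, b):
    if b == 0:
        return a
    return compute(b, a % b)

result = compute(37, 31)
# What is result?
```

compute(37, 31) -> compute(31, 6) -> compute(6, 1) -> compute(1, 0) -> 1

Answer: 1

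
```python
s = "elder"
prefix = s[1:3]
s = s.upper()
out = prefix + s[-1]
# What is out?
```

Trace:
`s = "elder"` → s = 'elder'
`prefix = s[1:3]` → prefix = 'ld'
`s = s.upper()` → s = 'ELDER'
`out = prefix + s[-1]` → out = 'ldR'
So out = 'ldR'

Answer: 'ldR'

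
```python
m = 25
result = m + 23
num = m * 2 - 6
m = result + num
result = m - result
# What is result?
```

Trace:
`m = 25` → m = 25
`result = m + 23` → result = 48
`num = m * 2 - 6` → num = 44
`m = result + num` → m = 92
`result = m - result` → result = 44
So result = 44

Answer: 44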